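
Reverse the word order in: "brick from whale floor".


Original: "brick from whale floor"
Words (1..n): brick | from | whale | floor
Reversed (n..1): floor | whale | from | brick
Result = "floor whale from brick"


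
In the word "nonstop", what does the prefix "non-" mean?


Prefix: non-
Example: nonstop = non- + stop
Meaning = not


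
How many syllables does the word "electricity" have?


Word: "electricity"
Syllable breakdown: e / lec / tric / i / ty
Counting: 5 parts
= 5 syllables


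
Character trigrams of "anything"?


Word: "anything" (length 8)
Number of trigrams = 8 - 3 + 1 = 6
  Position 0: "any"
  Position 1: "nyt"
  Position 2: "yth"
  Position 3: "thi"
  Position 4: "hin"
  Position 5: "ing"
Trigrams = "any", "nyt", "yth", "thi", "hin", "ing"


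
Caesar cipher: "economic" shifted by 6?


Word: "economic"
Shift: 6
Each letter → (letter + shift) mod 26:
  'e' (4) + 6 = 10 → 'k'
  'c' (2) + 6 = 8 → 'i'
  'o' (14) + 6 = 20 → 'u'
  'n' (13) + 6 = 19 → 't'
  'o' (14) + 6 = 20 → 'u'
  'm' (12) + 6 = 18 → 's'
  'i' (8) + 6 = 14 → 'o'
  'c' (2) + 6 = 8 → 'i'
Result = "kiutusoi"


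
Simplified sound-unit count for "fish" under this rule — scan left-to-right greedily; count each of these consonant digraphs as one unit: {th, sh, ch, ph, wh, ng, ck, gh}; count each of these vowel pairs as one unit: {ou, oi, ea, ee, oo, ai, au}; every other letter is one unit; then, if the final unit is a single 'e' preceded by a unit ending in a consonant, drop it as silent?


Word: "fish" (4 letters)
Left-to-right scan:
  (1) 'f' (letter)
  (2) 'i' (letter)
  (3) 'sh' (digraph)
Units from scan: 3
Sound units = 3 units


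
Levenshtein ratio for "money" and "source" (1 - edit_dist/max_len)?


Word 1: "money" (length 5)
Word 2: "source" (length 6)
One optimal edit sequence:
  1. substitute 'm' -> 's'  (+1)
  2. keep 'o'
  3. insert 'u'  (+1)
  4. substitute 'n' -> 'r'  (+1)
  5. substitute 'e' -> 'c'  (+1)
  6. substitute 'y' -> 'e'  (+1)
Edit distance = 5
Max length = max(5, 6) = 6
Similarity = 1 - 5/6
= 0.1667


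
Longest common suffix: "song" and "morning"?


Word 1: "song"
Word 2: "morning"
Comparing from end:
  Pos -1: 'g' == 'g'
  Pos -2: 'n' == 'n'
  Pos -3: 'o' != 'i' (stop)
LCS = "ng" (length 2)


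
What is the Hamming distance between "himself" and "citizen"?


Comparing character by character (same length = 7):
  Pos 0: 'h' vs 'c' !=
  Pos 1: 'i' vs 'i' =
  Pos 2: 'm' vs 't' !=
  Pos 3: 's' vs 'i' !=
  Pos 4: 'e' vs 'z' !=
  Pos 5: 'l' vs 'e' !=
  Pos 6: 'f' vs 'n' !=
Hamming distance = 6


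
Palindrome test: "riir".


Word: "riir"
Reversed: "riir"
Forward == Backward? riir == riir
Palindrome = Yes


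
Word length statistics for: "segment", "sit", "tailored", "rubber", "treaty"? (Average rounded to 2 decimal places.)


Lengths: "segment"=7, "sit"=3, "tailored"=8, "rubber"=6, "treaty"=6
Sum = 30, Count = 5
Average = 30/5 = 6.00
= avg=6.00, min=3, max=8


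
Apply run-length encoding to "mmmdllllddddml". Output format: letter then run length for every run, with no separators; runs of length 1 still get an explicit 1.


String: "mmmdllllddddml"
Scanning for consecutive runs:
  'm' x 3
  'd' x 1
  'l' x 4
  'd' x 4
  'm' x 1
  'l' x 1
RLE = "m3d1l4d4m1l1"


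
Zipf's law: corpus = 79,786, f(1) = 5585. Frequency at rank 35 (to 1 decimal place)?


Zipf's law: f(r) = f(1) / r
f(1) = 5585
f(35) = 5585 / 35
= 159.6 occurrences


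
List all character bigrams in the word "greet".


Word: "greet" (length 5)
Number of bigrams = 5 - 2 + 1 = 4
  Position 0: "gr"
  Position 1: "re"
  Position 2: "ee"
  Position 3: "et"
Bigrams = "gr", "re", "ee", "et"


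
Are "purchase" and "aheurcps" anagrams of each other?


Word 1: "purchase" → sorted: acehprsu
Word 2: "aheurcps" → sorted: acehprsu
Same letters? acehprsu == acehprsu
Anagram = Yes


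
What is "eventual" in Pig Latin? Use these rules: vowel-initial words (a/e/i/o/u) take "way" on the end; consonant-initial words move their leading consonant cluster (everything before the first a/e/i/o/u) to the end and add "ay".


Word: "eventual"
Starts with vowel → add 'way'
Pig Latin = "eventualway"


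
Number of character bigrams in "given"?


Word: "given" (length 5)
Number of 2-grams = length - 2 + 1 = 5 - 2 + 1
= 4


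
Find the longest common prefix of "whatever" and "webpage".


Word 1: "whatever"
Word 2: "webpage"
Comparing from start:
  Pos 0: 'w' == 'w'
  Pos 1: 'h' != 'e' (stop)
LCP = "w" (length 1)


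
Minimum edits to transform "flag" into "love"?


Word 1: "flag" (length 4)
Word 2: "love" (length 4)
One optimal edit sequence (insert/delete/substitute each cost 1):
  1. substitute 'f' -> 'l'  (+1)
  2. substitute 'l' -> 'o'  (+1)
  3. substitute 'a' -> 'v'  (+1)
  4. substitute 'g' -> 'e'  (+1)
Total edit operations: 4
Edit distance = 4


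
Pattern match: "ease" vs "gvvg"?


Pattern of "ease": [0, 1, 2, 0]
Pattern of "gvvg": [0, 1, 1, 0]
Patterns do not match
Same pattern = No


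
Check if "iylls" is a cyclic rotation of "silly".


Word: "silly", Candidate: "iylls"
Method: check if candidate is substring of word+word
"sillysilly" contains "iylls"? No
Is rotation = No


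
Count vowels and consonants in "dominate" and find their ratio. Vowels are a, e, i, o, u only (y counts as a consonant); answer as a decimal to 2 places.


Word: "dominate"
Vowels (a,e,i,o,u): 4
Consonants: 4
Ratio = 4/4
= 1.00


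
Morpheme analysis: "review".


Word: "review"
Morphemes: re- / view
Each morpheme carries meaning
= 2 morphemes


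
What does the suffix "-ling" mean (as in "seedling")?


Suffix: -ling
As in: seedling -> seed + -ling
Meaning = small / young


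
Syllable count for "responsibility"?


Word: "responsibility"
Syllable breakdown: re-spon-si-bil-i-ty
Counting: 6 parts
= 6 syllables


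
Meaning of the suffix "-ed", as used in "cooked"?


Suffix: -ed
Example: cooked = cook + -ed
Meaning = past tense


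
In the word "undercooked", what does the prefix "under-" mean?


Prefix: under-
Example: undercooked (under- + cooked)
Meaning = insufficient


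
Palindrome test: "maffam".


Word: "maffam"
Reversed: "maffam"
Forward == Backward? maffam == maffam
Palindrome = Yes


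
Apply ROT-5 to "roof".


Word: "roof"
Shift: 5
Each letter → (letter + shift) mod 26:
  'r' (17) + 5 = 22 → 'w'
  'o' (14) + 5 = 19 → 't'
  'o' (14) + 5 = 19 → 't'
  'f' (5) + 5 = 10 → 'k'
Result = "wttk"


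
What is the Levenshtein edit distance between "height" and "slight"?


Word 1: "height" (length 6)
Word 2: "slight" (length 6)
One optimal edit sequence (insert/delete/substitute each cost 1):
  1. substitute 'h' -> 's'  (+1)
  2. substitute 'e' -> 'l'  (+1)
  3. keep 'i'
  4. keep 'g'
  5. keep 'h'
  6. keep 't'
Total edit operations: 2
Edit distance = 2


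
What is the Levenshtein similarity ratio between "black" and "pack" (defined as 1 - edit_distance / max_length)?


Word 1: "black" (length 5)
Word 2: "pack" (length 4)
One optimal edit sequence:
  1. delete 'b'  (+1)
  2. substitute 'l' -> 'p'  (+1)
  3. keep 'a'
  4. keep 'c'
  5. keep 'k'
Edit distance = 2
Max length = max(5, 4) = 5
Similarity = 1 - 2/5
= 0.6000


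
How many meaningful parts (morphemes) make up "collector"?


Word: "collector"
Morphemes: collect | -or
Each morpheme carries meaning
= 2 morphemes


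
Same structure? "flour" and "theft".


Pattern of "flour": [0, 1, 2, 3, 4]
Pattern of "theft": [0, 1, 2, 3, 0]
Patterns do not match
Same pattern = No


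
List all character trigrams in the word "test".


Word: "test" (length 4)
Number of trigrams = 4 - 3 + 1 = 2
  Position 0: "tes"
  Position 1: "est"
Trigrams = "tes", "est"


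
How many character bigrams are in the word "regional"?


Word: "regional" (length 8)
Number of 2-grams = length - 2 + 1 = 8 - 2 + 1
= 7


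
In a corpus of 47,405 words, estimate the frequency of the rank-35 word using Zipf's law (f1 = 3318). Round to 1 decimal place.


Zipf's law: f(r) = f(1) / r
f(1) = 3318
f(35) = 3318 / 35
= 94.8 occurrences


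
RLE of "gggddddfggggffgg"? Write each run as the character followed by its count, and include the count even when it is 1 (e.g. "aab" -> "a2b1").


String: "gggddddfggggffgg"
Scanning for consecutive runs:
  'g' x 3
  'd' x 4
  'f' x 1
  'g' x 4
  'f' x 2
  'g' x 2
RLE = "g3d4f1g4f2g2"


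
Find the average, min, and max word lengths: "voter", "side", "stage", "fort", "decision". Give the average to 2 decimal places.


Lengths: "voter"=5, "side"=4, "stage"=5, "fort"=4, "decision"=8
Sum = 26, Count = 5
Average = 26/5 = 5.20
= avg=5.20, min=4, max=8


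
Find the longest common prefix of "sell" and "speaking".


Word 1: "sell"
Word 2: "speaking"
Comparing from start:
  Pos 0: 's' == 's'
  Pos 1: 'e' != 'p' (stop)
LCP = "s" (length 1)


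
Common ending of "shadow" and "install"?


Word 1: "shadow"
Word 2: "install"
Comparing from end:
  Pos -1: 'w' != 'l' (stop)
LCS = "" (length 0)


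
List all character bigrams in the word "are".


Word: "are" (length 3)
Number of bigrams = 3 - 2 + 1 = 2
  Position 0: "ar"
  Position 1: "re"
Bigrams = "ar", "re"


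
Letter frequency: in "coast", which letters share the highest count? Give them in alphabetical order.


Word: "coast"
Letter counts:
  'a': 1
  'c': 1
  'o': 1
  's': 1
  't': 1
Maximum count = 1
Most frequent = 'a', 'c', 'o', 's', 't' (1 time each)


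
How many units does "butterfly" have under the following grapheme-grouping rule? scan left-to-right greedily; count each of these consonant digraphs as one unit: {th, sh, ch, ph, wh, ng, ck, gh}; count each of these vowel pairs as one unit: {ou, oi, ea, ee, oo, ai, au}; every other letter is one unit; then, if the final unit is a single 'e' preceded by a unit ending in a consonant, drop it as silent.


Word: "butterfly" (9 letters)
Left-to-right scan:
  1. 'b' (letter)
  2. 'u' (letter)
  3. 't' (letter)
  4. 't' (letter)
  5. 'e' (letter)
  6. 'r' (letter)
  7. 'f' (letter)
  8. 'l' (letter)
  9. 'y' (letter)
Units from scan: 9
Sound units = 9 units


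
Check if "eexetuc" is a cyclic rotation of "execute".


Word: "execute", Candidate: "eexetuc"
Method: check if candidate is substring of word+word
"executeexecute" contains "eexetuc"? No
Is rotation = No


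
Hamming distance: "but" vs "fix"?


Comparing character by character (same length = 3):
  Pos 0: 'b' vs 'f' !=
  Pos 1: 'u' vs 'i' !=
  Pos 2: 't' vs 'x' !=
Hamming distance = 3


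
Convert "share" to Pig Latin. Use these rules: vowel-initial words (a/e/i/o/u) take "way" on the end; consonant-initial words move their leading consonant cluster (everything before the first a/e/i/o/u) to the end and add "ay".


Word: "share"
Starts with consonant(s) → move to end, add 'ay'
Consonant cluster: "sh"
Pig Latin = "areshay"


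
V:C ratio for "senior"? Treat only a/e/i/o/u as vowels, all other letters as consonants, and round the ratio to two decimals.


Word: "senior"
Vowels (a,e,i,o,u): 3
Consonants: 3
Ratio = 3/3
= 1.00


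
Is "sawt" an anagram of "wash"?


Word 1: "wash" → sorted: ahsw
Word 2: "sawt" → sorted: astw
Same letters? ahsw != astw
Anagram = No


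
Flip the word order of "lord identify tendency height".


Original: "lord identify tendency height"
Words (1..n): lord | identify | tendency | height
Reversed (n..1): height | tendency | identify | lord
Result = "height tendency identify lord"


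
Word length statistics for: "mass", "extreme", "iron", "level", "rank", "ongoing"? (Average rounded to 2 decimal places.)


Lengths: "mass"=4, "extreme"=7, "iron"=4, "level"=5, "rank"=4, "ongoing"=7
Sum = 31, Count = 6
Average = 31/6 = 5.17
= avg=5.17, min=4, max=7


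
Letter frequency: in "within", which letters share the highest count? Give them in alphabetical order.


Word: "within"
Letter counts:
  'h': 1
  'i': 2
  'n': 1
  't': 1
  'w': 1
Maximum count = 2
Most frequent = 'i' (2 times each)


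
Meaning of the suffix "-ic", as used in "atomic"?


Suffix: -ic
Example: atomic = atom + -ic
Meaning = relating to


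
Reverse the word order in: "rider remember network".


Original: "rider remember network"
Words (1..n): rider | remember | network
Reversed (n..1): network | remember | rider
Result = "network remember rider"


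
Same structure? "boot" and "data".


Pattern of "boot": [0, 1, 1, 2]
Pattern of "data": [0, 1, 2, 1]
Patterns do not match
Same pattern = No


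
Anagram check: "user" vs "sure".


Word 1: "user" → sorted: ersu
Word 2: "sure" → sorted: ersu
Same letters? ersu == ersu
Anagram = Yes


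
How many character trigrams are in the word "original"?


Word: "original" (length 8)
Number of 3-grams = length - 3 + 1 = 8 - 3 + 1
= 6


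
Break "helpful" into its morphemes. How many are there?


Word: "helpful"
Morphemes: help + -ful
Each morpheme carries meaning
= 2 morphemes


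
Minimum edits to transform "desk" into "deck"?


Word 1: "desk" (length 4)
Word 2: "deck" (length 4)
One optimal edit sequence (insert/delete/substitute each cost 1):
  1. keep 'd'
  2. keep 'e'
  3. substitute 's' -> 'c'  (+1)
  4. keep 'k'
Total edit operations: 1
Edit distance = 1


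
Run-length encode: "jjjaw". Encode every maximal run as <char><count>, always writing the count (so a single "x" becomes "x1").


String: "jjjaw"
Scanning for consecutive runs:
  'j' x 3
  'a' x 1
  'w' x 1
RLE = "j3a1w1"


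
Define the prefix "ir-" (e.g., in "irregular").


Prefix: ir-
As in: irregular -> ir- + regular
Meaning = not


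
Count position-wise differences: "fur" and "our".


Comparing character by character (same length = 3):
  Pos 0: 'f' vs 'o' !=
  Pos 1: 'u' vs 'u' =
  Pos 2: 'r' vs 'r' =
Hamming distance = 1


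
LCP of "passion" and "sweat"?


Word 1: "passion"
Word 2: "sweat"
Comparing from start:
  Pos 0: 'p' != 's' (stop)
LCP = "" (length 0)


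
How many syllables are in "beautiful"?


Word: "beautiful"
Syllable breakdown: beau-ti-ful
Counting: 3 parts
= 3 syllables


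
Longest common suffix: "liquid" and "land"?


Word 1: "liquid"
Word 2: "land"
Comparing from end:
  Pos -1: 'd' == 'd'
  Pos -2: 'i' != 'n' (stop)
LCS = "d" (length 1)


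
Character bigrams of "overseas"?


Word: "overseas" (length 8)
Number of bigrams = 8 - 2 + 1 = 7
  Position 0: "ov"
  Position 1: "ve"
  Position 2: "er"
  Position 3: "rs"
  Position 4: "se"
  Position 5: "ea"
  Position 6: "as"
Bigrams = "ov", "ve", "er", "rs", "se", "ea", "as"


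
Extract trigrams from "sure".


Word: "sure" (length 4)
Number of trigrams = 4 - 3 + 1 = 2
  Position 0: "sur"
  Position 1: "ure"
Trigrams = "sur", "ure"


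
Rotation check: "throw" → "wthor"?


Word: "throw", Candidate: "wthor"
Method: check if candidate is substring of word+word
"throwthrow" contains "wthor"? No
Is rotation = No


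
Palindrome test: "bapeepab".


Word: "bapeepab"
Reversed: "bapeepab"
Forward == Backward? bapeepab == bapeepab
Palindrome = Yes


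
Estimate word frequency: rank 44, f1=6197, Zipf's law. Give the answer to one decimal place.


Zipf's law: f(r) = f(1) / r
f(1) = 6197
f(44) = 6197 / 44
= 140.8 occurrences


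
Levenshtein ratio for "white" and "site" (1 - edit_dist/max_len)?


Word 1: "white" (length 5)
Word 2: "site" (length 4)
One optimal edit sequence:
  1. delete 'w'  (+1)
  2. substitute 'h' -> 's'  (+1)
  3. keep 'i'
  4. keep 't'
  5. keep 'e'
Edit distance = 2
Max length = max(5, 4) = 5
Similarity = 1 - 2/5
= 0.6000


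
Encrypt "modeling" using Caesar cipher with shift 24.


Word: "modeling"
Shift: 24
Each letter → (letter + shift) mod 26:
  'm' (12) + 24 = 10 → 'k'
  'o' (14) + 24 = 12 → 'm'
  'd' (3) + 24 = 1 → 'b'
  'e' (4) + 24 = 2 → 'c'
  'l' (11) + 24 = 9 → 'j'
  'i' (8) + 24 = 6 → 'g'
  'n' (13) + 24 = 11 → 'l'
  'g' (6) + 24 = 4 → 'e'
Result = "kmbcjgle"


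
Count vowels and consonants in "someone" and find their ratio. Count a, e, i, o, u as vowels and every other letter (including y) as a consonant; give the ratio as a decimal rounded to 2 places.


Word: "someone"
Vowels (a,e,i,o,u): 4
Consonants: 3
Ratio = 4/3
= 1.33


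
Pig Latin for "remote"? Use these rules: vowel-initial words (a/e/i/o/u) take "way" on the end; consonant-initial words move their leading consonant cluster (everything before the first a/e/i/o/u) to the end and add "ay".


Word: "remote"
Starts with consonant(s) → move to end, add 'ay'
Consonant cluster: "r"
Pig Latin = "emoteray"


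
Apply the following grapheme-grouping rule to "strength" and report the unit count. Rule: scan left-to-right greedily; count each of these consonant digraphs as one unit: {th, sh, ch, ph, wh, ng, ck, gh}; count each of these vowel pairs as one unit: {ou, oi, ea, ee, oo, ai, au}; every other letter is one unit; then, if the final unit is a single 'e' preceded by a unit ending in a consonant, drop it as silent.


Word: "strength" (8 letters)
Left-to-right scan:
  [1] 's' (letter)
  [2] 't' (letter)
  [3] 'r' (letter)
  [4] 'e' (letter)
  [5] 'ng' (digraph)
  [6] 'th' (digraph)
Units from scan: 6
Sound units = 6 units


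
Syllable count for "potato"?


Word: "potato"
Syllable breakdown: po · ta · to
Counting: 3 parts
= 3 syllables


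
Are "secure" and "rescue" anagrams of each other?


Word 1: "secure" → sorted: ceersu
Word 2: "rescue" → sorted: ceersu
Same letters? ceersu == ceersu
Anagram = Yes


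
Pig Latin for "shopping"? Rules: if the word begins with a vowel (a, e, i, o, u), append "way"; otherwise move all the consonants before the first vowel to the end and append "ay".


Word: "shopping"
Starts with consonant(s) → move to end, add 'ay'
Consonant cluster: "sh"
Pig Latin = "oppingshay"


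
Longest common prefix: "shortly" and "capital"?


Word 1: "shortly"
Word 2: "capital"
Comparing from start:
  Pos 0: 's' != 'c' (stop)
LCP = "" (length 0)


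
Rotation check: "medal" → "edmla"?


Word: "medal", Candidate: "edmla"
Method: check if candidate is substring of word+word
"medalmedal" contains "edmla"? No
Is rotation = No


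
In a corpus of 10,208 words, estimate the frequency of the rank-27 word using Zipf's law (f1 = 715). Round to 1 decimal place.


Zipf's law: f(r) = f(1) / r
f(1) = 715
f(27) = 715 / 27
= 26.5 occurrences


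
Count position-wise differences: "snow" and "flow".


Comparing character by character (same length = 4):
  Pos 0: 's' vs 'f' !=
  Pos 1: 'n' vs 'l' !=
  Pos 2: 'o' vs 'o' =
  Pos 3: 'w' vs 'w' =
Hamming distance = 2


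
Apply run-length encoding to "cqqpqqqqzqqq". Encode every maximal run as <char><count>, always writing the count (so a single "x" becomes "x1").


String: "cqqpqqqqzqqq"
Scanning for consecutive runs:
  'c' x 1
  'q' x 2
  'p' x 1
  'q' x 4
  'z' x 1
  'q' x 3
RLE = "c1q2p1q4z1q3"


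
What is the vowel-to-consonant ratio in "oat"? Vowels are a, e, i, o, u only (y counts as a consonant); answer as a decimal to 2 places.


Word: "oat"
Vowels (a,e,i,o,u): 2
Consonants: 1
Ratio = 2/1
= 2.00


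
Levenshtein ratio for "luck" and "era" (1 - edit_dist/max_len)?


Word 1: "luck" (length 4)
Word 2: "era" (length 3)
One optimal edit sequence:
  1. delete 'l'  (+1)
  2. substitute 'u' -> 'e'  (+1)
  3. substitute 'c' -> 'r'  (+1)
  4. substitute 'k' -> 'a'  (+1)
Edit distance = 4
Max length = max(4, 3) = 4
Similarity = 1 - 4/4
= 0.0000


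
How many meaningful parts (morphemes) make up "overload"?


Word: "overload"
Morphemes: over- + load
Each morpheme carries meaning
= 2 morphemes


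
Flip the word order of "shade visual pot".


Original: "shade visual pot"
Words (1..n): shade | visual | pot
Reversed (n..1): pot | visual | shade
Result = "pot visual shade"


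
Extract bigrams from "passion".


Word: "passion" (length 7)
Number of bigrams = 7 - 2 + 1 = 6
  Position 0: "pa"
  Position 1: "as"
  Position 2: "ss"
  Position 3: "si"
  Position 4: "io"
  Position 5: "on"
Bigrams = "pa", "as", "ss", "si", "io", "on"


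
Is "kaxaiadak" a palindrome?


Word: "kaxaiadak"
Reversed: "kadaiaxak"
Forward == Backward? kaxaiadak != kadaiaxak
Palindrome = No


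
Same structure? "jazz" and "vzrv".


Pattern of "jazz": [0, 1, 2, 2]
Pattern of "vzrv": [0, 1, 2, 0]
Patterns do not match
Same pattern = No


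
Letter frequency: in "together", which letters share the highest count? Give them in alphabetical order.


Word: "together"
Letter counts:
  'e': 2
  'g': 1
  'h': 1
  'o': 1
  'r': 1
  't': 2
Maximum count = 2
Most frequent = 'e', 't' (2 times each)


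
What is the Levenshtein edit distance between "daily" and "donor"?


Word 1: "daily" (length 5)
Word 2: "donor" (length 5)
One optimal edit sequence (insert/delete/substitute each cost 1):
  1. keep 'd'
  2. substitute 'a' -> 'o'  (+1)
  3. substitute 'i' -> 'n'  (+1)
  4. substitute 'l' -> 'o'  (+1)
  5. substitute 'y' -> 'r'  (+1)
Total edit operations: 4
Edit distance = 4


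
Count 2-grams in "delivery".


Word: "delivery" (length 8)
Number of 2-grams = length - 2 + 1 = 8 - 2 + 1
= 7


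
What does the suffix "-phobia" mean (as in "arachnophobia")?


Suffix: -phobia
Example: arachnophobia = arachno- + -phobia
Meaning = fear of


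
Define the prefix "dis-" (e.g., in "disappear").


Prefix: dis-
Example: disappear = dis- + appear
Meaning = not / opposite


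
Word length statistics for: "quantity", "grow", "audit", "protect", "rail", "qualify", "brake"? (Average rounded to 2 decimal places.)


Lengths: "quantity"=8, "grow"=4, "audit"=5, "protect"=7, "rail"=4, "qualify"=7, "brake"=5
Sum = 40, Count = 7
Average = 40/7 = 5.71
= avg=5.71, min=4, max=8


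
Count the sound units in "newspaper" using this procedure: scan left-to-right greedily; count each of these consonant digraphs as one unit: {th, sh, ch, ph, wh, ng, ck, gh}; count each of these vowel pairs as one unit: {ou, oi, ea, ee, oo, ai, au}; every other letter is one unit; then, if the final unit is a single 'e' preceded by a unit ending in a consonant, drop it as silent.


Word: "newspaper" (9 letters)
Left-to-right scan:
  1. 'n' (letter)
  2. 'e' (letter)
  3. 'w' (letter)
  4. 's' (letter)
  5. 'p' (letter)
  6. 'a' (letter)
  7. 'p' (letter)
  8. 'e' (letter)
  9. 'r' (letter)
Units from scan: 9
Sound units = 9 units


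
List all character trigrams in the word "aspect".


Word: "aspect" (length 6)
Number of trigrams = 6 - 3 + 1 = 4
  Position 0: "asp"
  Position 1: "spe"
  Position 2: "pec"
  Position 3: "ect"
Trigrams = "asp", "spe", "pec", "ect"


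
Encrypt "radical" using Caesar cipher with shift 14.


Word: "radical"
Shift: 14
Each letter → (letter + shift) mod 26:
  'r' (17) + 14 = 5 → 'f'
  'a' (0) + 14 = 14 → 'o'
  'd' (3) + 14 = 17 → 'r'
  'i' (8) + 14 = 22 → 'w'
  'c' (2) + 14 = 16 → 'q'
  'a' (0) + 14 = 14 → 'o'
  'l' (11) + 14 = 25 → 'z'
Result = "forwqoz"


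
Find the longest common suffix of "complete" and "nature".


Word 1: "complete"
Word 2: "nature"
Comparing from end:
  Pos -1: 'e' == 'e'
  Pos -2: 't' != 'r' (stop)
LCS = "e" (length 1)


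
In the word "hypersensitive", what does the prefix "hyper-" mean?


Prefix: hyper-
Example: hypersensitive = hyper- + sensitive
Meaning = over / excessive


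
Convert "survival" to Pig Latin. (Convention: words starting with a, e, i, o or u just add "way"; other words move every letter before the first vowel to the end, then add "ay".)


Word: "survival"
Starts with consonant(s) → move to end, add 'ay'
Consonant cluster: "s"
Pig Latin = "urvivalsay"


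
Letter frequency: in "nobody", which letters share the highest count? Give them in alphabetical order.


Word: "nobody"
Letter counts:
  'b': 1
  'd': 1
  'n': 1
  'o': 2
  'y': 1
Maximum count = 2
Most frequent = 'o' (2 times each)


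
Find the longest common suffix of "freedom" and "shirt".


Word 1: "freedom"
Word 2: "shirt"
Comparing from end:
  Pos -1: 'm' != 't' (stop)
LCS = "" (length 0)


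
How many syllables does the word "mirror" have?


Word: "mirror"
Syllable breakdown: mir-ror
Counting: 2 parts
= 2 syllables


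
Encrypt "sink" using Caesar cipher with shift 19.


Word: "sink"
Shift: 19
Each letter → (letter + shift) mod 26:
  's' (18) + 19 = 11 → 'l'
  'i' (8) + 19 = 1 → 'b'
  'n' (13) + 19 = 6 → 'g'
  'k' (10) + 19 = 3 → 'd'
Result = "lbgd"


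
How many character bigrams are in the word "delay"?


Word: "delay" (length 5)
Number of 2-grams = length - 2 + 1 = 5 - 2 + 1
= 4


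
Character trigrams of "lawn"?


Word: "lawn" (length 4)
Number of trigrams = 4 - 3 + 1 = 2
  Position 0: "law"
  Position 1: "awn"
Trigrams = "law", "awn"


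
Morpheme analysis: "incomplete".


Word: "incomplete"
Morphemes: in- / complete
Each morpheme carries meaning
= 2 morphemes


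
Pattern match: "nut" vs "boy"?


Pattern of "nut": [0, 1, 2]
Pattern of "boy": [0, 1, 2]
Patterns match
Same pattern = Yes


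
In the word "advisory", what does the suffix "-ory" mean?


Suffix: -ory
As in: advisory -> advise + -ory, with a spelling change
Meaning = relating to / place for


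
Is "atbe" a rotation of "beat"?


Word: "beat", Candidate: "atbe"
Method: check if candidate is substring of word+word
"beatbeat" contains "atbe"? Yes
Is rotation = Yes


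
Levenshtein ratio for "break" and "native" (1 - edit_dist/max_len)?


Word 1: "break" (length 5)
Word 2: "native" (length 6)
One optimal edit sequence:
  1. insert 'n'  (+1)
  2. substitute 'b' -> 'a'  (+1)
  3. substitute 'r' -> 't'  (+1)
  4. substitute 'e' -> 'i'  (+1)
  5. substitute 'a' -> 'v'  (+1)
  6. substitute 'k' -> 'e'  (+1)
Edit distance = 6
Max length = max(5, 6) = 6
Similarity = 1 - 6/6
= 0.0000


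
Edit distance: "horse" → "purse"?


Word 1: "horse" (length 5)
Word 2: "purse" (length 5)
One optimal edit sequence (insert/delete/substitute each cost 1):
  1. substitute 'h' -> 'p'  (+1)
  2. substitute 'o' -> 'u'  (+1)
  3. keep 'r'
  4. keep 's'
  5. keep 'e'
Total edit operations: 2
Edit distance = 2


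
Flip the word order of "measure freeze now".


Original: "measure freeze now"
Words (1..n): measure | freeze | now
Reversed (n..1): now | freeze | measure
Result = "now freeze measure"


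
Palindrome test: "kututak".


Word: "kututak"
Reversed: "katutuk"
Forward == Backward? kututak != katutuk
Palindrome = No


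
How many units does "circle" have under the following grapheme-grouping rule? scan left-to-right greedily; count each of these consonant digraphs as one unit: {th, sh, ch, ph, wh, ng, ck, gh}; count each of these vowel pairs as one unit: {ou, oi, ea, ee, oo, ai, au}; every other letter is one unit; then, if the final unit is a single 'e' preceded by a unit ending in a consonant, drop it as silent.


Word: "circle" (6 letters)
Left-to-right scan:
  [1] 'c' (letter)
  [2] 'i' (letter)
  [3] 'r' (letter)
  [4] 'c' (letter)
  [5] 'l' (letter)
  [6] 'e' (letter)
Units from scan: 6
Final unit is 'e' after a consonant -> drop as silent (-1)
Sound units = 5 units


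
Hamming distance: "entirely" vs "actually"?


Comparing character by character (same length = 8):
  Pos 0: 'e' vs 'a' !=
  Pos 1: 'n' vs 'c' !=
  Pos 2: 't' vs 't' =
  Pos 3: 'i' vs 'u' !=
  Pos 4: 'r' vs 'a' !=
  Pos 5: 'e' vs 'l' !=
  Pos 6: 'l' vs 'l' =
  Pos 7: 'y' vs 'y' =
Hamming distance = 5


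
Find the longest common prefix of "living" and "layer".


Word 1: "living"
Word 2: "layer"
Comparing from start:
  Pos 0: 'l' == 'l'
  Pos 1: 'i' != 'a' (stop)
LCP = "l" (length 1)


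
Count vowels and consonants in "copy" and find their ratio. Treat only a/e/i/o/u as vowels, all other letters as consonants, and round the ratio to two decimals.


Word: "copy"
Vowels (a,e,i,o,u): 1
Consonants: 3
Ratio = 1/3
= 0.33


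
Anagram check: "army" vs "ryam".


Word 1: "army" → sorted: amry
Word 2: "ryam" → sorted: amry
Same letters? amry == amry
Anagram = Yes


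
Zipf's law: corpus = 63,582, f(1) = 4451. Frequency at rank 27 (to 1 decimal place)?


Zipf's law: f(r) = f(1) / r
f(1) = 4451
f(27) = 4451 / 27
= 164.9 occurrences


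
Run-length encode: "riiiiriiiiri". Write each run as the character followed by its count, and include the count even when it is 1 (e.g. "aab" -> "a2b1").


String: "riiiiriiiiri"
Scanning for consecutive runs:
  'r' x 1
  'i' x 4
  'r' x 1
  'i' x 4
  'r' x 1
  'i' x 1
RLE = "r1i4r1i4r1i1"


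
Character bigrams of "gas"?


Word: "gas" (length 3)
Number of bigrams = 3 - 2 + 1 = 2
  Position 0: "ga"
  Position 1: "as"
Bigrams = "ga", "as"


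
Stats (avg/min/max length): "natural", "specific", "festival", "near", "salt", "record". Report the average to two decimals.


Lengths: "natural"=7, "specific"=8, "festival"=8, "near"=4, "salt"=4, "record"=6
Sum = 37, Count = 6
Average = 37/6 = 6.17
= avg=6.17, min=4, max=8


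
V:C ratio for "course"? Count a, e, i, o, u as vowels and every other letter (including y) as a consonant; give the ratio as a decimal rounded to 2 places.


Word: "course"
Vowels (a,e,i,o,u): 3
Consonants: 3
Ratio = 3/3
= 1.00


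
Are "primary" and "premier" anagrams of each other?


Word 1: "primary" → sorted: aimprry
Word 2: "premier" → sorted: eeimprr
Same letters? aimprry != eeimprr
Anagram = No


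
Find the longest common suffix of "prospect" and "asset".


Word 1: "prospect"
Word 2: "asset"
Comparing from end:
  Pos -1: 't' == 't'
  Pos -2: 'c' != 'e' (stop)
LCS = "t" (length 1)


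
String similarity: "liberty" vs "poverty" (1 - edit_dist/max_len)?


Word 1: "liberty" (length 7)
Word 2: "poverty" (length 7)
One optimal edit sequence:
  1. substitute 'l' -> 'p'  (+1)
  2. substitute 'i' -> 'o'  (+1)
  3. substitute 'b' -> 'v'  (+1)
  4. keep 'e'
  5. keep 'r'
  6. keep 't'
  7. keep 'y'
Edit distance = 3
Max length = max(7, 7) = 7
Similarity = 1 - 3/7
= 0.5714


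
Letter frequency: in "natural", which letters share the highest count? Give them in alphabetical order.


Word: "natural"
Letter counts:
  'a': 2
  'l': 1
  'n': 1
  'r': 1
  't': 1
  'u': 1
Maximum count = 2
Most frequent = 'a' (2 times each)


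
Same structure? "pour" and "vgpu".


Pattern of "pour": [0, 1, 2, 3]
Pattern of "vgpu": [0, 1, 2, 3]
Patterns match
Same pattern = Yes


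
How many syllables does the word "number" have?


Word: "number"
Syllable breakdown: num / ber
Counting: 2 parts
= 2 syllables


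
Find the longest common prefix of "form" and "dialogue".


Word 1: "form"
Word 2: "dialogue"
Comparing from start:
  Pos 0: 'f' != 'd' (stop)
LCP = "" (length 0)


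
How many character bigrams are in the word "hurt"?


Word: "hurt" (length 4)
Number of 2-grams = length - 2 + 1 = 4 - 2 + 1
= 3


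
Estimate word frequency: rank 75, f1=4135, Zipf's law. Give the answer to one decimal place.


Zipf's law: f(r) = f(1) / r
f(1) = 4135
f(75) = 4135 / 75
= 55.1 occurrences


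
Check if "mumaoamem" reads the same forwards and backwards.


Word: "mumaoamem"
Reversed: "memaoamum"
Forward == Backward? mumaoamem != memaoamum
Palindrome = No


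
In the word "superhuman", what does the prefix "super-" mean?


Prefix: super-
As in: superhuman -> super- + human
Meaning = above / beyond


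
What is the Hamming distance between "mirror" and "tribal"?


Comparing character by character (same length = 6):
  Pos 0: 'm' vs 't' !=
  Pos 1: 'i' vs 'r' !=
  Pos 2: 'r' vs 'i' !=
  Pos 3: 'r' vs 'b' !=
  Pos 4: 'o' vs 'a' !=
  Pos 5: 'r' vs 'l' !=
Hamming distance = 6


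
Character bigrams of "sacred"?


Word: "sacred" (length 6)
Number of bigrams = 6 - 2 + 1 = 5
  Position 0: "sa"
  Position 1: "ac"
  Position 2: "cr"
  Position 3: "re"
  Position 4: "ed"
Bigrams = "sa", "ac", "cr", "re", "ed"


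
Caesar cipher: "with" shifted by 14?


Word: "with"
Shift: 14
Each letter → (letter + shift) mod 26:
  'w' (22) + 14 = 10 → 'k'
  'i' (8) + 14 = 22 → 'w'
  't' (19) + 14 = 7 → 'h'
  'h' (7) + 14 = 21 → 'v'
Result = "kwhv"


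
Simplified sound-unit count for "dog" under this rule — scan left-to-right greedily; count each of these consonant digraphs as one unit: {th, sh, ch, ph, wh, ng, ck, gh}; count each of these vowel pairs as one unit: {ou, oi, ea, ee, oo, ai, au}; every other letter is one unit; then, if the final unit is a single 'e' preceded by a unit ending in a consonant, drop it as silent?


Word: "dog" (3 letters)
Left-to-right scan:
  [1] 'd' (letter)
  [2] 'o' (letter)
  [3] 'g' (letter)
Units from scan: 3
Sound units = 3 units


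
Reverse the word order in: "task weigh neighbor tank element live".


Original: "task weigh neighbor tank element live"
Words (1..n): task | weigh | neighbor | tank | element | live
Reversed (n..1): live | element | tank | neighbor | weigh | task
Result = "live element tank neighbor weigh task"


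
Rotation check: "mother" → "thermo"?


Word: "mother", Candidate: "thermo"
Method: check if candidate is substring of word+word
"mothermother" contains "thermo"? Yes
Is rotation = Yes


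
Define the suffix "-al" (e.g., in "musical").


Suffix: -al
Example: musical = music + -al
Meaning = relating to


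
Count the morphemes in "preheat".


Word: "preheat"
Morphemes: pre- / heat
Each morpheme carries meaning
= 2 morphemes


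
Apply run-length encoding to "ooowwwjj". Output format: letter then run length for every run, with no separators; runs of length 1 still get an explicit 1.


String: "ooowwwjj"
Scanning for consecutive runs:
  'o' x 3
  'w' x 3
  'j' x 2
RLE = "o3w3j2"


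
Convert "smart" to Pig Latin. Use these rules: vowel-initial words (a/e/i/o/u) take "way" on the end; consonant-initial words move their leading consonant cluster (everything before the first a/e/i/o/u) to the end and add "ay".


Word: "smart"
Starts with consonant(s) → move to end, add 'ay'
Consonant cluster: "sm"
Pig Latin = "artsmay"


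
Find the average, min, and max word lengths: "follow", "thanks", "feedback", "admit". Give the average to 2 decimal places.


Lengths: "follow"=6, "thanks"=6, "feedback"=8, "admit"=5
Sum = 25, Count = 4
Average = 25/4 = 6.25
= avg=6.25, min=5, max=8


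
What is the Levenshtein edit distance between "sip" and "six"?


Word 1: "sip" (length 3)
Word 2: "six" (length 3)
One optimal edit sequence (insert/delete/substitute each cost 1):
  1. keep 's'
  2. keep 'i'
  3. substitute 'p' -> 'x'  (+1)
Total edit operations: 1
Edit distance = 1


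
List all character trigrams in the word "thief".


Word: "thief" (length 5)
Number of trigrams = 5 - 3 + 1 = 3
  Position 0: "thi"
  Position 1: "hie"
  Position 2: "ief"
Trigrams = "thi", "hie", "ief"


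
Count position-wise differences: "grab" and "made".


Comparing character by character (same length = 4):
  Pos 0: 'g' vs 'm' !=
  Pos 1: 'r' vs 'a' !=
  Pos 2: 'a' vs 'd' !=
  Pos 3: 'b' vs 'e' !=
Hamming distance = 4


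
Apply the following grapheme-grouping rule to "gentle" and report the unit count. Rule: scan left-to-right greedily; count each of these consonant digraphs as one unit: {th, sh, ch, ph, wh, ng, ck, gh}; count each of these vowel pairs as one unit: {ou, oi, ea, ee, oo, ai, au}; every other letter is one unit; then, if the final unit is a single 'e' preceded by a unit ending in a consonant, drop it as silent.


Word: "gentle" (6 letters)
Left-to-right scan:
  (1) 'g' (letter)
  (2) 'e' (letter)
  (3) 'n' (letter)
  (4) 't' (letter)
  (5) 'l' (letter)
  (6) 'e' (letter)
Units from scan: 6
Final unit is 'e' after a consonant -> drop as silent (-1)
Sound units = 5 units


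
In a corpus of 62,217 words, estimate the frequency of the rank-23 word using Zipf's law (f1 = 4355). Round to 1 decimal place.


Zipf's law: f(r) = f(1) / r
f(1) = 4355
f(23) = 4355 / 23
= 189.3 occurrences


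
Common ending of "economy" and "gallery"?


Word 1: "economy"
Word 2: "gallery"
Comparing from end:
  Pos -1: 'y' == 'y'
  Pos -2: 'm' != 'r' (stop)
LCS = "y" (length 1)


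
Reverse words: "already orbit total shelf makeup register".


Original: "already orbit total shelf makeup register"
Words (1..n): already | orbit | total | shelf | makeup | register
Reversed (n..1): register | makeup | shelf | total | orbit | already
Result = "register makeup shelf total orbit already"


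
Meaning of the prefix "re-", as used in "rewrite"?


Prefix: re-
Example: rewrite = re- + write
Meaning = again


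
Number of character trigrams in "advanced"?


Word: "advanced" (length 8)
Number of 3-grams = length - 3 + 1 = 8 - 3 + 1
= 6


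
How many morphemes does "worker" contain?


Word: "worker"
Morphemes: work + -er
Each morpheme carries meaning
= 2 morphemes


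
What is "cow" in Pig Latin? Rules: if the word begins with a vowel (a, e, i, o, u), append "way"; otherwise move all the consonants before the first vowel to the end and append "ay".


Word: "cow"
Starts with consonant(s) → move to end, add 'ay'
Consonant cluster: "c"
Pig Latin = "owcay"


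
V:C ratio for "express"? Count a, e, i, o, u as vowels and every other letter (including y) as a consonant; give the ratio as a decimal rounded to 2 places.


Word: "express"
Vowels (a,e,i,o,u): 2
Consonants: 5
Ratio = 2/5
= 0.40


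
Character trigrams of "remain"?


Word: "remain" (length 6)
Number of trigrams = 6 - 3 + 1 = 4
  Position 0: "rem"
  Position 1: "ema"
  Position 2: "mai"
  Position 3: "ain"
Trigrams = "rem", "ema", "mai", "ain"


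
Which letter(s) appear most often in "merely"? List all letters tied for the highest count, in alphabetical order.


Word: "merely"
Letter counts:
  'e': 2
  'l': 1
  'm': 1
  'r': 1
  'y': 1
Maximum count = 2
Most frequent = 'e' (2 times each)


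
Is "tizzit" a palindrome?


Word: "tizzit"
Reversed: "tizzit"
Forward == Backward? tizzit == tizzit
Palindrome = Yes


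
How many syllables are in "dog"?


Word: "dog"
Syllable breakdown: dog
Counting: 1 part
= 1 syllable


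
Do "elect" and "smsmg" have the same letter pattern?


Pattern of "elect": [0, 1, 0, 2, 3]
Pattern of "smsmg": [0, 1, 0, 1, 2]
Patterns do not match
Same pattern = No


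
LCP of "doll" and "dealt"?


Word 1: "doll"
Word 2: "dealt"
Comparing from start:
  Pos 0: 'd' == 'd'
  Pos 1: 'o' != 'e' (stop)
LCP = "d" (length 1)


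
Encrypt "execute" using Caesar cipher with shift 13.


Word: "execute"
Shift: 13
Each letter → (letter + shift) mod 26:
  'e' (4) + 13 = 17 → 'r'
  'x' (23) + 13 = 10 → 'k'
  'e' (4) + 13 = 17 → 'r'
  'c' (2) + 13 = 15 → 'p'
  'u' (20) + 13 = 7 → 'h'
  't' (19) + 13 = 6 → 'g'
  'e' (4) + 13 = 17 → 'r'
Result = "rkrphgr"


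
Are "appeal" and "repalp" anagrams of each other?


Word 1: "appeal" → sorted: aaelpp
Word 2: "repalp" → sorted: aelppr
Same letters? aaelpp != aelppr
Anagram = No


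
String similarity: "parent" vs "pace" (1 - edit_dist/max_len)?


Word 1: "parent" (length 6)
Word 2: "pace" (length 4)
One optimal edit sequence:
  1. keep 'p'
  2. keep 'a'
  3. substitute 'r' -> 'c'  (+1)
  4. keep 'e'
  5. delete 'n'  (+1)
  6. delete 't'  (+1)
Edit distance = 3
Max length = max(6, 4) = 6
Similarity = 1 - 3/6
= 0.5000


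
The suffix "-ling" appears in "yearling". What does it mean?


Suffix: -ling
Example: yearling = year + -ling
Meaning = small / young


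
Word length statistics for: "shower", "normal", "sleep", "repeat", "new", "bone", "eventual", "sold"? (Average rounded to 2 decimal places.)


Lengths: "shower"=6, "normal"=6, "sleep"=5, "repeat"=6, "new"=3, "bone"=4, "eventual"=8, "sold"=4
Sum = 42, Count = 8
Average = 42/8 = 5.25
= avg=5.25, min=3, max=8
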